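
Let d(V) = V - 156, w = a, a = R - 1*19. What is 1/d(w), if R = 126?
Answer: -1/49 ≈ -0.020408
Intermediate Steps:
a = 107 (a = 126 - 1*19 = 126 - 19 = 107)
w = 107
d(V) = -156 + V
1/d(w) = 1/(-156 + 107) = 1/(-49) = -1/49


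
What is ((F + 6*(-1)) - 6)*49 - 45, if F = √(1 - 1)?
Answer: -633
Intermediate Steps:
F = 0 (F = √0 = 0)
((F + 6*(-1)) - 6)*49 - 45 = ((0 + 6*(-1)) - 6)*49 - 45 = ((0 - 6) - 6)*49 - 45 = (-6 - 6)*49 - 45 = -12*49 - 45 = -588 - 45 = -633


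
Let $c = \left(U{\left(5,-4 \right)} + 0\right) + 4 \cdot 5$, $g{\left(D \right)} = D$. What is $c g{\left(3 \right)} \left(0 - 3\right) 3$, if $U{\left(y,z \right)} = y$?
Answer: $-675$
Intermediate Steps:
$c = 25$ ($c = \left(5 + 0\right) + 4 \cdot 5 = 5 + 20 = 25$)
$c g{\left(3 \right)} \left(0 - 3\right) 3 = 25 \cdot 3 \left(0 - 3\right) 3 = 75 \left(\left(-3\right) 3\right) = 75 \left(-9\right) = -675$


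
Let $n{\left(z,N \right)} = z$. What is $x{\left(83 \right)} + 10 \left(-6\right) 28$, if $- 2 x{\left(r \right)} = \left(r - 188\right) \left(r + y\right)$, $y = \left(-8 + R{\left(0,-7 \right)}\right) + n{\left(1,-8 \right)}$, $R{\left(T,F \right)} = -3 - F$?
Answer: $2520$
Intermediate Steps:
$y = -3$ ($y = \left(-8 - -4\right) + 1 = \left(-8 + \left(-3 + 7\right)\right) + 1 = \left(-8 + 4\right) + 1 = -4 + 1 = -3$)
$x{\left(r \right)} = - \frac{\left(-188 + r\right) \left(-3 + r\right)}{2}$ ($x{\left(r \right)} = - \frac{\left(r - 188\right) \left(r - 3\right)}{2} = - \frac{\left(-188 + r\right) \left(-3 + r\right)}{2}$)
$x{\left(83 \right)} + 10 \left(-6\right) 28 = \left(-282 - \frac{83^{2}}{2} + \frac{191}{2} \cdot 83\right) + 10 \left(-6\right) 28 = \left(-282 - \frac{6889}{2} + \frac{15853}{2}\right) - 1680 = 4200 - 1680 = 2520$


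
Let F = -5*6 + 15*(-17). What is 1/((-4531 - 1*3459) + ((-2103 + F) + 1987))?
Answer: -1/8391 ≈ -0.00011918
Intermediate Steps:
F = -285 (F = -30 - 255 = -285)
1/((-4531 - 1*3459) + ((-2103 + F) + 1987)) = 1/((-4531 - 1*3459) + ((-2103 - 285) + 1987)) = 1/((-4531 - 3459) + (-2388 + 1987)) = 1/(-7990 - 401) = 1/(-8391) = -1/8391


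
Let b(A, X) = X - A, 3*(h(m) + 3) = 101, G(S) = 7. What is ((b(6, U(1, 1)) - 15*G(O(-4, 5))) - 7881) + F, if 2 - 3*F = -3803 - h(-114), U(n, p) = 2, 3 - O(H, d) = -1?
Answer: -60403/9 ≈ -6711.4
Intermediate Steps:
O(H, d) = 4 (O(H, d) = 3 - 1*(-1) = 3 + 1 = 4)
h(m) = 92/3 (h(m) = -3 + (⅓)*101 = -3 + 101/3 = 92/3)
F = 11507/9 (F = ⅔ - (-3803 - 1*92/3)/3 = ⅔ - (-3803 - 92/3)/3 = ⅔ - ⅓*(-11501/3) = ⅔ + 11501/9 = 11507/9 ≈ 1278.6)
((b(6, U(1, 1)) - 15*G(O(-4, 5))) - 7881) + F = (((2 - 1*6) - 15*7) - 7881) + 11507/9 = (((2 - 6) - 105) - 7881) + 11507/9 = ((-4 - 105) - 7881) + 11507/9 = (-109 - 7881) + 11507/9 = -7990 + 11507/9 = -60403/9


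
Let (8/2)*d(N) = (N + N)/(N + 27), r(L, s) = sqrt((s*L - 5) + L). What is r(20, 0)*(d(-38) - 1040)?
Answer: -11421*sqrt(15)/11 ≈ -4021.2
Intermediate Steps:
r(L, s) = sqrt(-5 + L + L*s) (r(L, s) = sqrt((L*s - 5) + L) = sqrt((-5 + L*s) + L) = sqrt(-5 + L + L*s))
d(N) = N/(2*(27 + N)) (d(N) = ((N + N)/(N + 27))/4 = ((2*N)/(27 + N))/4 = (2*N/(27 + N))/4 = N/(2*(27 + N)))
r(20, 0)*(d(-38) - 1040) = sqrt(-5 + 20 + 20*0)*((1/2)*(-38)/(27 - 38) - 1040) = sqrt(-5 + 20 + 0)*((1/2)*(-38)/(-11) - 1040) = sqrt(15)*((1/2)*(-38)*(-1/11) - 1040) = sqrt(15)*(19/11 - 1040) = sqrt(15)*(-11421/11) = -11421*sqrt(15)/11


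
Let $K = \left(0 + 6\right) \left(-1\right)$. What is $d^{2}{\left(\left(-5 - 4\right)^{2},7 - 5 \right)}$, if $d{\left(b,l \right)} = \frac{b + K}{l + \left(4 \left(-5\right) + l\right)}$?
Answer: $\frac{5625}{256} \approx 21.973$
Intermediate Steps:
$K = -6$ ($K = 6 \left(-1\right) = -6$)
$d{\left(b,l \right)} = \frac{-6 + b}{-20 + 2 l}$ ($d{\left(b,l \right)} = \frac{b - 6}{l + \left(4 \left(-5\right) + l\right)} = \frac{-6 + b}{l + \left(-20 + l\right)} = \frac{-6 + b}{-20 + 2 l}$)
$d^{2}{\left(\left(-5 - 4\right)^{2},7 - 5 \right)} = \left(\frac{-6 + \left(-5 - 4\right)^{2}}{2 \left(-10 + \left(7 - 5\right)\right)}\right)^{2} = \left(\frac{-6 + \left(-9\right)^{2}}{2 \left(-10 + \left(7 - 5\right)\right)}\right)^{2} = \left(\frac{-6 + 81}{2 \left(-10 + 2\right)}\right)^{2} = \left(\frac{1}{2} \frac{1}{-8} \cdot 75\right)^{2} = \left(\frac{1}{2} \left(- \frac{1}{8}\right) 75\right)^{2} = \left(- \frac{75}{16}\right)^{2} = \frac{5625}{256}$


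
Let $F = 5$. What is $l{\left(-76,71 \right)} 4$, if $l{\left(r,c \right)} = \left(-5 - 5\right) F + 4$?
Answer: $-184$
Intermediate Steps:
$l{\left(r,c \right)} = -46$ ($l{\left(r,c \right)} = \left(-5 - 5\right) 5 + 4 = \left(-10\right) 5 + 4 = -50 + 4 = -46$)
$l{\left(-76,71 \right)} 4 = \left(-46\right) 4 = -184$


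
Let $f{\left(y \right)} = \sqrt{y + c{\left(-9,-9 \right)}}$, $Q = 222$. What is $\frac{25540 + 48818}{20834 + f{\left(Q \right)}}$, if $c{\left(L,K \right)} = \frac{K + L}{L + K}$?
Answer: $\frac{516391524}{144685111} - \frac{24786 \sqrt{223}}{144685111} \approx 3.5665$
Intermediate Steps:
$c{\left(L,K \right)} = 1$ ($c{\left(L,K \right)} = \frac{K + L}{K + L} = 1$)
$f{\left(y \right)} = \sqrt{1 + y}$ ($f{\left(y \right)} = \sqrt{y + 1} = \sqrt{1 + y}$)
$\frac{25540 + 48818}{20834 + f{\left(Q \right)}} = \frac{25540 + 48818}{20834 + \sqrt{1 + 222}} = \frac{74358}{20834 + \sqrt{223}}$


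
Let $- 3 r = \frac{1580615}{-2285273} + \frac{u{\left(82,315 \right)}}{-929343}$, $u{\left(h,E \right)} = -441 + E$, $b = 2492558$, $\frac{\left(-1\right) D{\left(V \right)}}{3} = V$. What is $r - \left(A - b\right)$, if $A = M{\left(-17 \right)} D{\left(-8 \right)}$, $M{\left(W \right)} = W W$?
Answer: $\frac{5278970621795056307}{2123802465639} \approx 2.4856 \cdot 10^{6}$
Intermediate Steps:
$D{\left(V \right)} = - 3 V$
$M{\left(W \right)} = W^{2}$
$A = 6936$ ($A = \left(-17\right)^{2} \left(\left(-3\right) \left(-8\right)\right) = 289 \cdot 24 = 6936$)
$r = \frac{489548513849}{2123802465639}$ ($r = - \frac{\frac{1580615}{-2285273} + \frac{-441 + 315}{-929343}}{3} = - \frac{1580615 \left(- \frac{1}{2285273}\right) - - \frac{42}{309781}}{3} = - \frac{- \frac{1580615}{2285273} + \frac{42}{309781}}{3} = \left(- \frac{1}{3}\right) \left(- \frac{489548513849}{707934155213}\right) = \frac{489548513849}{2123802465639} \approx 0.23051$)
$r - \left(A - b\right) = \frac{489548513849}{2123802465639} + \left(2492558 - 6936\right) = \frac{489548513849}{2123802465639} + 2485622 = \frac{5278970621795056307}{2123802465639}$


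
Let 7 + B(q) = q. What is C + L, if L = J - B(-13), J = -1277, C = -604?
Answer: -1861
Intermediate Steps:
B(q) = -7 + q
L = -1257 (L = -1277 - (-7 - 13) = -1277 - 1*(-20) = -1277 + 20 = -1257)
C + L = -604 - 1257 = -1861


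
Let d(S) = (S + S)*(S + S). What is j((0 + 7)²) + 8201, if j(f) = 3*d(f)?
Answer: 37013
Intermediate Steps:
d(S) = 4*S² (d(S) = (2*S)*(2*S) = 4*S²)
j(f) = 12*f² (j(f) = 3*(4*f²) = 12*f²)
j((0 + 7)²) + 8201 = 12*((0 + 7)²)² + 8201 = 12*(7²)² + 8201 = 12*49² + 8201 = 12*2401 + 8201 = 28812 + 8201 = 37013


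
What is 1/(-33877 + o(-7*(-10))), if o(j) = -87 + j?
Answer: -1/33894 ≈ -2.9504e-5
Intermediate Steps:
1/(-33877 + o(-7*(-10))) = 1/(-33877 + (-87 - 7*(-10))) = 1/(-33877 + (-87 + 70)) = 1/(-33877 - 17) = 1/(-33894) = -1/33894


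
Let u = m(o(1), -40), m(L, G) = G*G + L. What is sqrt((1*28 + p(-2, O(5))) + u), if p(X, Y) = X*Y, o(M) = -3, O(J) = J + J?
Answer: sqrt(1605) ≈ 40.062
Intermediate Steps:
O(J) = 2*J
m(L, G) = L + G**2 (m(L, G) = G**2 + L = L + G**2)
u = 1597 (u = -3 + (-40)**2 = -3 + 1600 = 1597)
sqrt((1*28 + p(-2, O(5))) + u) = sqrt((1*28 - 4*5) + 1597) = sqrt((28 - 2*10) + 1597) = sqrt((28 - 20) + 1597) = sqrt(8 + 1597) = sqrt(1605)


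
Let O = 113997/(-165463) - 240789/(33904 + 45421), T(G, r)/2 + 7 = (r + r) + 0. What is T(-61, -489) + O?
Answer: -25905828858082/13125352475 ≈ -1973.7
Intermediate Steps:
T(G, r) = -14 + 4*r (T(G, r) = -14 + 2*((r + r) + 0) = -14 + 2*(2*r + 0) = -14 + 2*(2*r) = -14 + 4*r)
O = -48884482332/13125352475 (O = 113997*(-1/165463) - 240789/79325 = -113997/165463 - 240789*1/79325 = -113997/165463 - 240789/79325 = -48884482332/13125352475 ≈ -3.7244)
T(-61, -489) + O = (-14 + 4*(-489)) - 48884482332/13125352475 = (-14 - 1956) - 48884482332/13125352475 = -1970 - 48884482332/13125352475 = -25905828858082/13125352475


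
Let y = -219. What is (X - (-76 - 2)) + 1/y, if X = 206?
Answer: 62195/219 ≈ 284.00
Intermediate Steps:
(X - (-76 - 2)) + 1/y = (206 - (-76 - 2)) + 1/(-219) = (206 - 1*(-78)) - 1/219 = (206 + 78) - 1/219 = 284 - 1/219 = 62195/219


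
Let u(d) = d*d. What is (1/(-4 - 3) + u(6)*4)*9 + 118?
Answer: 9889/7 ≈ 1412.7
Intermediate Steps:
u(d) = d²
(1/(-4 - 3) + u(6)*4)*9 + 118 = (1/(-4 - 3) + 6²*4)*9 + 118 = (1/(-7) + 36*4)*9 + 118 = (-⅐ + 144)*9 + 118 = (1007/7)*9 + 118 = 9063/7 + 118 = 9889/7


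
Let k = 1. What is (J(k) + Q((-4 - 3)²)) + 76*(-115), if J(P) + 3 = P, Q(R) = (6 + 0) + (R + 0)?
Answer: -8687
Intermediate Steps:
Q(R) = 6 + R
J(P) = -3 + P
(J(k) + Q((-4 - 3)²)) + 76*(-115) = ((-3 + 1) + (6 + (-4 - 3)²)) + 76*(-115) = (-2 + (6 + (-7)²)) - 8740 = (-2 + (6 + 49)) - 8740 = (-2 + 55) - 8740 = 53 - 8740 = -8687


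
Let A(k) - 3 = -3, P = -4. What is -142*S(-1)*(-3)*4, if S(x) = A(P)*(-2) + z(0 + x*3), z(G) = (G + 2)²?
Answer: 1704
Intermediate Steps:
z(G) = (2 + G)²
A(k) = 0 (A(k) = 3 - 3 = 0)
S(x) = (2 + 3*x)² (S(x) = 0*(-2) + (2 + (0 + x*3))² = 0 + (2 + (0 + 3*x))² = 0 + (2 + 3*x)² = (2 + 3*x)²)
-142*S(-1)*(-3)*4 = -142*(2 + 3*(-1))²*(-3)*4 = -142*(2 - 3)²*(-3)*4 = -142*(-1)²*(-3)*4 = -142*1*(-3)*4 = -(-426)*4 = -142*(-12) = 1704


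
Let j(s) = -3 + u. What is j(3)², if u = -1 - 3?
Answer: 49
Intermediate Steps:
u = -4
j(s) = -7 (j(s) = -3 - 4 = -7)
j(3)² = (-7)² = 49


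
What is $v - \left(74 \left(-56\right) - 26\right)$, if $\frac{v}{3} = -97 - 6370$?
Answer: $-15231$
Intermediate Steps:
$v = -19401$ ($v = 3 \left(-97 - 6370\right) = 3 \left(-6467\right) = -19401$)
$v - \left(74 \left(-56\right) - 26\right) = -19401 - \left(74 \left(-56\right) - 26\right) = -19401 - \left(-4144 - 26\right) = -19401 - -4170 = -19401 + 4170 = -15231$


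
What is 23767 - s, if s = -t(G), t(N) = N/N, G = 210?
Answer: 23768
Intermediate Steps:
t(N) = 1
s = -1 (s = -1*1 = -1)
23767 - s = 23767 - 1*(-1) = 23767 + 1 = 23768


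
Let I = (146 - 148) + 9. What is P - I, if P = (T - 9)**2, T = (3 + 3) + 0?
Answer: 2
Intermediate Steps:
I = 7 (I = -2 + 9 = 7)
T = 6 (T = 6 + 0 = 6)
P = 9 (P = (6 - 9)**2 = (-3)**2 = 9)
P - I = 9 - 1*7 = 9 - 7 = 2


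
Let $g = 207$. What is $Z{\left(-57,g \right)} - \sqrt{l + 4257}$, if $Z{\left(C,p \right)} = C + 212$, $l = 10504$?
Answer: $155 - \sqrt{14761} \approx 33.505$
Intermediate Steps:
$Z{\left(C,p \right)} = 212 + C$
$Z{\left(-57,g \right)} - \sqrt{l + 4257} = \left(212 - 57\right) - \sqrt{10504 + 4257} = 155 - \sqrt{14761}$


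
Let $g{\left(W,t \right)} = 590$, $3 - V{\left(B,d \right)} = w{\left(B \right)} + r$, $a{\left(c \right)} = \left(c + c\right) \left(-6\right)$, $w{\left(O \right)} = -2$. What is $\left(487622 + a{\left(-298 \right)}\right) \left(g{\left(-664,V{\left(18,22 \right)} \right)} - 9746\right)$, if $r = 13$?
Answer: $-4497408888$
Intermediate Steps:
$a{\left(c \right)} = - 12 c$ ($a{\left(c \right)} = 2 c \left(-6\right) = - 12 c$)
$V{\left(B,d \right)} = -8$ ($V{\left(B,d \right)} = 3 - \left(-2 + 13\right) = 3 - 11 = -8$)
$\left(487622 + a{\left(-298 \right)}\right) \left(g{\left(-664,V{\left(18,22 \right)} \right)} - 9746\right) = \left(487622 - -3576\right) \left(590 - 9746\right) = \left(487622 + 3576\right) \left(-9156\right) = 491198 \left(-9156\right) = -4497408888$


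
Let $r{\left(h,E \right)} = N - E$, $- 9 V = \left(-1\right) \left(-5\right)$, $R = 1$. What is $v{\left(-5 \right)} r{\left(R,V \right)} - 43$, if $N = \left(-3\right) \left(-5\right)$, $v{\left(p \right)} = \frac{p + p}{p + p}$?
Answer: $- \frac{247}{9} \approx -27.444$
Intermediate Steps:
$V = - \frac{5}{9}$ ($V = - \frac{\left(-1\right) \left(-5\right)}{9} = \left(- \frac{1}{9}\right) 5 = - \frac{5}{9} \approx -0.55556$)
$v{\left(p \right)} = 1$ ($v{\left(p \right)} = \frac{2 p}{2 p} = 2 p \frac{1}{2 p} = 1$)
$N = 15$
$r{\left(h,E \right)} = 15 - E$
$v{\left(-5 \right)} r{\left(R,V \right)} - 43 = 1 \left(15 - - \frac{5}{9}\right) - 43 = 1 \left(15 + \frac{5}{9}\right) - 43 = 1 \cdot \frac{140}{9} - 43 = \frac{140}{9} - 43 = - \frac{247}{9}$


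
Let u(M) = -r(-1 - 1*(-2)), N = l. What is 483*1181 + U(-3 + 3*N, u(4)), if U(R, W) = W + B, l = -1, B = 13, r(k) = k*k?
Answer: 570435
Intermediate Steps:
r(k) = k²
N = -1
u(M) = -1 (u(M) = -(-1 - 1*(-2))² = -(-1 + 2)² = -1*1² = -1*1 = -1)
U(R, W) = 13 + W (U(R, W) = W + 13 = 13 + W)
483*1181 + U(-3 + 3*N, u(4)) = 483*1181 + (13 - 1) = 570423 + 12 = 570435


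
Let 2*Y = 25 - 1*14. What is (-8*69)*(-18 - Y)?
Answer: 12972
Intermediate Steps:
Y = 11/2 (Y = (25 - 1*14)/2 = (25 - 14)/2 = (½)*11 = 11/2 ≈ 5.5000)
(-8*69)*(-18 - Y) = (-8*69)*(-18 - 1*11/2) = -552*(-18 - 11/2) = -552*(-47/2) = 12972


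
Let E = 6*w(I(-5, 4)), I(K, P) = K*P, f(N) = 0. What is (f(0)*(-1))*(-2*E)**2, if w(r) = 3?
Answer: 0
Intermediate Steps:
E = 18 (E = 6*3 = 18)
(f(0)*(-1))*(-2*E)**2 = (0*(-1))*(-2*18)**2 = 0*(-36)**2 = 0*1296 = 0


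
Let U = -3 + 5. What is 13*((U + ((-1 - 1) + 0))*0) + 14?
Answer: 14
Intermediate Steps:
U = 2
13*((U + ((-1 - 1) + 0))*0) + 14 = 13*((2 + ((-1 - 1) + 0))*0) + 14 = 13*((2 + (-2 + 0))*0) + 14 = 13*((2 - 2)*0) + 14 = 13*(0*0) + 14 = 13*0 + 14 = 0 + 14 = 14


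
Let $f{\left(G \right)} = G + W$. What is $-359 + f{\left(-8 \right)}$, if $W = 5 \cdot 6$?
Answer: $-337$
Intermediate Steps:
$W = 30$
$f{\left(G \right)} = 30 + G$ ($f{\left(G \right)} = G + 30 = 30 + G$)
$-359 + f{\left(-8 \right)} = -359 + \left(30 - 8\right) = -359 + 22 = -337$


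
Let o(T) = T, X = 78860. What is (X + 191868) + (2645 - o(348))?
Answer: 273025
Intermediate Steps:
(X + 191868) + (2645 - o(348)) = (78860 + 191868) + (2645 - 1*348) = 270728 + (2645 - 348) = 270728 + 2297 = 273025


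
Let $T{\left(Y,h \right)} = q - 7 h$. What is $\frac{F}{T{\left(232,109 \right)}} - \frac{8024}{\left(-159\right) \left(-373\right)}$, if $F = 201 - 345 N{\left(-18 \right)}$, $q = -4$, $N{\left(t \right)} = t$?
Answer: $- \frac{386371585}{45488469} \approx -8.4938$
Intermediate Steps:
$T{\left(Y,h \right)} = -4 - 7 h$
$F = 6411$ ($F = 201 - -6210 = 201 + 6210 = 6411$)
$\frac{F}{T{\left(232,109 \right)}} - \frac{8024}{\left(-159\right) \left(-373\right)} = \frac{6411}{-4 - 763} - \frac{8024}{\left(-159\right) \left(-373\right)} = \frac{6411}{-4 - 763} - \frac{8024}{59307} = \frac{6411}{-767} - \frac{8024}{59307} = 6411 \left(- \frac{1}{767}\right) - \frac{8024}{59307} = - \frac{6411}{767} - \frac{8024}{59307} = - \frac{386371585}{45488469}$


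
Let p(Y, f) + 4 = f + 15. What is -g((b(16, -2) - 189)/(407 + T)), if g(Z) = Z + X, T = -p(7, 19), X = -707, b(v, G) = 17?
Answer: 266711/377 ≈ 707.46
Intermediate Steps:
p(Y, f) = 11 + f (p(Y, f) = -4 + (f + 15) = -4 + (15 + f) = 11 + f)
T = -30 (T = -(11 + 19) = -1*30 = -30)
g(Z) = -707 + Z (g(Z) = Z - 707 = -707 + Z)
-g((b(16, -2) - 189)/(407 + T)) = -(-707 + (17 - 189)/(407 - 30)) = -(-707 - 172/377) = -1*(-266711/377) = 266711/377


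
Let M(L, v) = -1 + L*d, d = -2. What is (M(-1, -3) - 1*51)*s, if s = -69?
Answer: 3450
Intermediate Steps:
M(L, v) = -1 - 2*L (M(L, v) = -1 + L*(-2) = -1 - 2*L)
(M(-1, -3) - 1*51)*s = ((-1 - 2*(-1)) - 1*51)*(-69) = ((-1 + 2) - 51)*(-69) = (1 - 51)*(-69) = -50*(-69) = 3450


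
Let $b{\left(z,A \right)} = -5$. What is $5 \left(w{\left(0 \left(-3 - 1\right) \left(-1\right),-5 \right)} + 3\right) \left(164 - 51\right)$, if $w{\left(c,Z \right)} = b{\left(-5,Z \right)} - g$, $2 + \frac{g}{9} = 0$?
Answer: $9040$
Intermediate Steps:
$g = -18$ ($g = -18 + 9 \cdot 0 = -18 + 0 = -18$)
$w{\left(c,Z \right)} = 13$ ($w{\left(c,Z \right)} = -5 - -18 = -5 + 18 = 13$)
$5 \left(w{\left(0 \left(-3 - 1\right) \left(-1\right),-5 \right)} + 3\right) \left(164 - 51\right) = 5 \left(13 + 3\right) \left(164 - 51\right) = 5 \cdot 16 \cdot 113 = 80 \cdot 113 = 9040$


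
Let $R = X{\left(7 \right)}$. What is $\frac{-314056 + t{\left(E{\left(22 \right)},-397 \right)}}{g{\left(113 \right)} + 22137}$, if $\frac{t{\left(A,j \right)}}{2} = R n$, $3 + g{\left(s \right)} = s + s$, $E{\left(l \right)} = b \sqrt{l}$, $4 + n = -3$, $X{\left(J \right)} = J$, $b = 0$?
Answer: $- \frac{157077}{11180} \approx -14.05$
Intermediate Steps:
$n = -7$ ($n = -4 - 3 = -7$)
$E{\left(l \right)} = 0$ ($E{\left(l \right)} = 0 \sqrt{l} = 0$)
$R = 7$
$g{\left(s \right)} = -3 + 2 s$ ($g{\left(s \right)} = -3 + \left(s + s\right) = -3 + 2 s$)
$t{\left(A,j \right)} = -98$ ($t{\left(A,j \right)} = 2 \cdot 7 \left(-7\right) = 2 \left(-49\right) = -98$)
$\frac{-314056 + t{\left(E{\left(22 \right)},-397 \right)}}{g{\left(113 \right)} + 22137} = \frac{-314056 - 98}{\left(-3 + 2 \cdot 113\right) + 22137} = - \frac{314154}{\left(-3 + 226\right) + 22137} = - \frac{314154}{223 + 22137} = - \frac{314154}{22360} = \left(-314154\right) \frac{1}{22360} = - \frac{157077}{11180}$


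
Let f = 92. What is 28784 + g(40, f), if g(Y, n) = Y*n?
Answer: 32464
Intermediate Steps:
28784 + g(40, f) = 28784 + 40*92 = 28784 + 3680 = 32464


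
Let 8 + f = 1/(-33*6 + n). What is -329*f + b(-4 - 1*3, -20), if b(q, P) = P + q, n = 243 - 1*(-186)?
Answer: 85918/33 ≈ 2603.6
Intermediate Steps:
n = 429 (n = 243 + 186 = 429)
f = -1847/231 (f = -8 + 1/(-33*6 + 429) = -8 + 1/(-198 + 429) = -8 + 1/231 = -1847/231 ≈ -7.9957)
-329*f + b(-4 - 1*3, -20) = -329*(-1847/231) + (-20 + (-4 - 1*3)) = 86809/33 + (-20 + (-4 - 3)) = 86809/33 + (-20 - 7) = 86809/33 - 27 = 85918/33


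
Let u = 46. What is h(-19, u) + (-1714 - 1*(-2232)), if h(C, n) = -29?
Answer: 489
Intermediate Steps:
h(-19, u) + (-1714 - 1*(-2232)) = -29 + (-1714 - 1*(-2232)) = -29 + (-1714 + 2232) = -29 + 518 = 489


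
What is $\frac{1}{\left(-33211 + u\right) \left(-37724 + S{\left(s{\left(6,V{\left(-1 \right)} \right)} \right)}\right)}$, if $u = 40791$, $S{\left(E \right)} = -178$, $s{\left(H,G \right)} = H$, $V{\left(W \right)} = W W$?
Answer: $- \frac{1}{287297160} \approx -3.4807 \cdot 10^{-9}$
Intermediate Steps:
$V{\left(W \right)} = W^{2}$
$\frac{1}{\left(-33211 + u\right) \left(-37724 + S{\left(s{\left(6,V{\left(-1 \right)} \right)} \right)}\right)} = \frac{1}{\left(-33211 + 40791\right) \left(-37724 - 178\right)} = \frac{1}{7580 \left(-37902\right)} = \frac{1}{-287297160} = - \frac{1}{287297160}$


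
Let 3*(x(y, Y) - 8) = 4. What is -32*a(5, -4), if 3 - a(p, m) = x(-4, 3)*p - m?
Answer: 4576/3 ≈ 1525.3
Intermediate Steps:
x(y, Y) = 28/3 (x(y, Y) = 8 + (⅓)*4 = 8 + 4/3 = 28/3)
a(p, m) = 3 + m - 28*p/3 (a(p, m) = 3 - (28*p/3 - m) = 3 - (-m + 28*p/3) = 3 + (m - 28*p/3) = 3 + m - 28*p/3)
-32*a(5, -4) = -32*(3 - 4 - 28/3*5) = -32*(3 - 4 - 140/3) = -32*(-143/3) = 4576/3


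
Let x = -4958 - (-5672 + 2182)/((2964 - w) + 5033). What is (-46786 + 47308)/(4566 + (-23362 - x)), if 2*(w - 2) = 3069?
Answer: -3372381/89403889 ≈ -0.037721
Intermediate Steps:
w = 3073/2 (w = 2 + (1/2)*3069 = 2 + 3069/2 = 3073/2 ≈ 1536.5)
x = -64055338/12921 (x = -4958 - (-5672 + 2182)/((2964 - 1*3073/2) + 5033) = -4958 - (-3490)/((2964 - 3073/2) + 5033) = -4958 - (-3490)/(2855/2 + 5033) = -4958 - (-3490)/12921/2 = -4958 - (-3490)*2/12921 = -4958 - 1*(-6980/12921) = -4958 + 6980/12921 = -64055338/12921 ≈ -4957.5)
(-46786 + 47308)/(4566 + (-23362 - x)) = (-46786 + 47308)/(4566 + (-23362 - 1*(-64055338/12921))) = 522/(4566 + (-23362 + 64055338/12921)) = 522/(4566 - 237805064/12921) = 522/(-178807778/12921) = 522*(-12921/178807778) = -3372381/89403889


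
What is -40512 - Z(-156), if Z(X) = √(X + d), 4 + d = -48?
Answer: -40512 - 4*I*√13 ≈ -40512.0 - 14.422*I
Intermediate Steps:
d = -52 (d = -4 - 48 = -52)
Z(X) = √(-52 + X) (Z(X) = √(X - 52) = √(-52 + X))
-40512 - Z(-156) = -40512 - √(-52 - 156) = -40512 - √(-208) = -40512 - 4*I*√13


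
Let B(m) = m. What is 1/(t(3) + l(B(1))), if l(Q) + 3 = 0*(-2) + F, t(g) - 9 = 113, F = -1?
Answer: 1/118 ≈ 0.0084746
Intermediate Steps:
t(g) = 122 (t(g) = 9 + 113 = 122)
l(Q) = -4 (l(Q) = -3 + (0*(-2) - 1) = -3 + (0 - 1) = -3 - 1 = -4)
1/(t(3) + l(B(1))) = 1/(122 - 4) = 1/118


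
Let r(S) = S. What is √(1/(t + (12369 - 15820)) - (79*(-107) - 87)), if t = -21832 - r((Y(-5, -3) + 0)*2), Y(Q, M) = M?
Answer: √5456434240383/25277 ≈ 92.412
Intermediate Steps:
t = -21826 (t = -21832 - (-3 + 0)*2 = -21832 - (-3)*2 = -21832 - 1*(-6) = -21832 + 6 = -21826)
√(1/(t + (12369 - 15820)) - (79*(-107) - 87)) = √(1/(-21826 + (12369 - 15820)) - (79*(-107) - 87)) = √(1/(-21826 - 3451) - (-8453 - 87)) = √(1/(-25277) - 1*(-8540)) = √(-1/25277 + 8540) = √(215865579/25277) = √5456434240383/25277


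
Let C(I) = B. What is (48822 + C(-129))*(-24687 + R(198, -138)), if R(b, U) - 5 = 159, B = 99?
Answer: -1199689683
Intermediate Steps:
C(I) = 99
R(b, U) = 164 (R(b, U) = 5 + 159 = 164)
(48822 + C(-129))*(-24687 + R(198, -138)) = (48822 + 99)*(-24687 + 164) = 48921*(-24523) = -1199689683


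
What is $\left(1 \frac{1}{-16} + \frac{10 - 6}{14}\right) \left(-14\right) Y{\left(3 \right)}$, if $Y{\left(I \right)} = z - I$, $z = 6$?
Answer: $- \frac{75}{8} \approx -9.375$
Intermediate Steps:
$Y{\left(I \right)} = 6 - I$
$\left(1 \frac{1}{-16} + \frac{10 - 6}{14}\right) \left(-14\right) Y{\left(3 \right)} = \left(1 \frac{1}{-16} + \frac{10 - 6}{14}\right) \left(-14\right) \left(6 - 3\right) = \left(1 \left(- \frac{1}{16}\right) + \left(10 - 6\right) \frac{1}{14}\right) \left(-14\right) \left(6 - 3\right) = \left(- \frac{1}{16} + 4 \cdot \frac{1}{14}\right) \left(-14\right) 3 = \left(- \frac{1}{16} + \frac{2}{7}\right) \left(-14\right) 3 = \frac{25}{112} \left(-14\right) 3 = \left(- \frac{25}{8}\right) 3 = - \frac{75}{8}$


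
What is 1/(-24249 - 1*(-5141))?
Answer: -1/19108 ≈ -5.2334e-5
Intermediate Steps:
1/(-24249 - 1*(-5141)) = 1/(-24249 + 5141) = 1/(-19108) = -1/19108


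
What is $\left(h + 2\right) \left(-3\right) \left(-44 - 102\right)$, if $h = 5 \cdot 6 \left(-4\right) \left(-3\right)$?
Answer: $158556$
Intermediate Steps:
$h = 360$ ($h = 30 \left(-4\right) \left(-3\right) = \left(-120\right) \left(-3\right) = 360$)
$\left(h + 2\right) \left(-3\right) \left(-44 - 102\right) = \left(360 + 2\right) \left(-3\right) \left(-44 - 102\right) = 362 \left(-3\right) \left(-146\right) = \left(-1086\right) \left(-146\right) = 158556$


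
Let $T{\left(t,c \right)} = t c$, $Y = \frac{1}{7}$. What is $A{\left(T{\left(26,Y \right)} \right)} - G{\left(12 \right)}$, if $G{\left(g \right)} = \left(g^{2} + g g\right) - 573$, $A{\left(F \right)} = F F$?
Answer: $\frac{14641}{49} \approx 298.8$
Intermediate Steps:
$Y = \frac{1}{7} \approx 0.14286$
$T{\left(t,c \right)} = c t$
$A{\left(F \right)} = F^{2}$
$G{\left(g \right)} = -573 + 2 g^{2}$ ($G{\left(g \right)} = \left(g^{2} + g^{2}\right) - 573 = 2 g^{2} - 573 = -573 + 2 g^{2}$)
$A{\left(T{\left(26,Y \right)} \right)} - G{\left(12 \right)} = \left(\frac{1}{7} \cdot 26\right)^{2} - \left(-573 + 2 \cdot 12^{2}\right) = \left(\frac{26}{7}\right)^{2} - \left(-573 + 2 \cdot 144\right) = \frac{676}{49} - \left(-573 + 288\right) = \frac{676}{49} - -285 = \frac{676}{49} + 285 = \frac{14641}{49}$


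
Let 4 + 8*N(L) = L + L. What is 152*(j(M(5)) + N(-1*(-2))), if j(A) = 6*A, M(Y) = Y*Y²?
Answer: 114000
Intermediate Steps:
M(Y) = Y³
N(L) = -½ + L/4 (N(L) = -½ + (L + L)/8 = -½ + (2*L)/8 = -½ + L/4)
152*(j(M(5)) + N(-1*(-2))) = 152*(6*5³ + (-½ + (-1*(-2))/4)) = 152*(6*125 + (-½ + (¼)*2)) = 152*(750 + (-½ + ½)) = 152*(750 + 0) = 152*750 = 114000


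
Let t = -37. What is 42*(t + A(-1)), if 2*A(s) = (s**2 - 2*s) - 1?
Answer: -1512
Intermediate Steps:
A(s) = -1/2 + s**2/2 - s (A(s) = ((s**2 - 2*s) - 1)/2 = (-1 + s**2 - 2*s)/2 = -1/2 + s**2/2 - s)
42*(t + A(-1)) = 42*(-37 + (-1/2 + (1/2)*(-1)**2 - 1*(-1))) = 42*(-37 + (-1/2 + (1/2)*1 + 1)) = 42*(-37 + (-1/2 + 1/2 + 1)) = 42*(-37 + 1) = 42*(-36) = -1512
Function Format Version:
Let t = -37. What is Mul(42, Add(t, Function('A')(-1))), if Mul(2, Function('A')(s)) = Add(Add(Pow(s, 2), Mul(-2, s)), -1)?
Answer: -1512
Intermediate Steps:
Function('A')(s) = Add(Rational(-1, 2), Mul(Rational(1, 2), Pow(s, 2)), Mul(-1, s)) (Function('A')(s) = Mul(Rational(1, 2), Add(Add(Pow(s, 2), Mul(-2, s)), -1)) = Mul(Rational(1, 2), Add(-1, Pow(s, 2), Mul(-2, s))) = Add(Rational(-1, 2), Mul(Rational(1, 2), Pow(s, 2)), Mul(-1, s)))
Mul(42, Add(t, Function('A')(-1))) = Mul(42, Add(-37, Add(Rational(-1, 2), Mul(Rational(1, 2), Pow(-1, 2)), Mul(-1, -1)))) = Mul(42, Add(-37, Add(Rational(-1, 2), Mul(Rational(1, 2), 1), 1))) = Mul(42, Add(-37, Add(Rational(-1, 2), Rational(1, 2), 1))) = Mul(42, Add(-37, 1)) = Mul(42, -36) = -1512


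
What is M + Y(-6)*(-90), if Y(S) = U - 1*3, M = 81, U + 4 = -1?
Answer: 801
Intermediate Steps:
U = -5 (U = -4 - 1 = -5)
Y(S) = -8 (Y(S) = -5 - 1*3 = -5 - 3 = -8)
M + Y(-6)*(-90) = 81 - 8*(-90) = 81 + 720 = 801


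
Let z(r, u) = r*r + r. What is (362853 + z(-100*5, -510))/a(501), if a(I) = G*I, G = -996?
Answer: -612353/498996 ≈ -1.2272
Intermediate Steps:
z(r, u) = r + r² (z(r, u) = r² + r = r + r²)
a(I) = -996*I
(362853 + z(-100*5, -510))/a(501) = (362853 + (-100*5)*(1 - 100*5))/((-996*501)) = (362853 - 500*(1 - 500))/(-498996) = (362853 - 500*(-499))*(-1/498996) = (362853 + 249500)*(-1/498996) = 612353*(-1/498996) = -612353/498996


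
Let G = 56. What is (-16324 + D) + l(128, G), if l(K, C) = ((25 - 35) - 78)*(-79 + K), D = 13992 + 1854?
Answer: -4790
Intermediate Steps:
D = 15846
l(K, C) = 6952 - 88*K (l(K, C) = (-10 - 78)*(-79 + K) = -88*(-79 + K) = 6952 - 88*K)
(-16324 + D) + l(128, G) = (-16324 + 15846) + (6952 - 88*128) = -478 + (6952 - 11264) = -478 - 4312 = -4790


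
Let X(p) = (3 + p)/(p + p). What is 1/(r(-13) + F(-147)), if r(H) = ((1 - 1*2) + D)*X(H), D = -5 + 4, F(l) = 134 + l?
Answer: -13/179 ≈ -0.072626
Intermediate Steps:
X(p) = (3 + p)/(2*p) (X(p) = (3 + p)/((2*p)) = (3 + p)*(1/(2*p)) = (3 + p)/(2*p))
D = -1
r(H) = -(3 + H)/H (r(H) = ((1 - 1*2) - 1)*((3 + H)/(2*H)) = ((1 - 2) - 1)*((3 + H)/(2*H)) = (-1 - 1)*((3 + H)/(2*H)) = -(3 + H)/H)
1/(r(-13) + F(-147)) = 1/((-3 - 1*(-13))/(-13) + (134 - 147)) = 1/(-(-3 + 13)/13 - 13) = 1/(-1/13*10 - 13) = 1/(-10/13 - 13) = 1/(-179/13) = -13/179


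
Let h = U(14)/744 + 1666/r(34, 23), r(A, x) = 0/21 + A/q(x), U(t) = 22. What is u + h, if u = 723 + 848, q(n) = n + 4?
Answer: 1076579/372 ≈ 2894.0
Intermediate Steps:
q(n) = 4 + n
r(A, x) = A/(4 + x) (r(A, x) = 0/21 + A/(4 + x) = 0*(1/21) + A/(4 + x) = 0 + A/(4 + x) = A/(4 + x))
h = 492167/372 (h = 22/744 + 1666/((34/(4 + 23))) = 22*(1/744) + 1666/((34/27)) = 11/372 + 1666/((34*(1/27))) = 11/372 + 1666/(34/27) = 11/372 + 1666*(27/34) = 11/372 + 1323 = 492167/372 ≈ 1323.0)
u = 1571
u + h = 1571 + 492167/372 = 1076579/372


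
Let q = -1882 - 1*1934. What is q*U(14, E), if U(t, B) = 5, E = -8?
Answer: -19080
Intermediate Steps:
q = -3816 (q = -1882 - 1934 = -3816)
q*U(14, E) = -3816*5 = -19080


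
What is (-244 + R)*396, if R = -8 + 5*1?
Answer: -97812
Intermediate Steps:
R = -3 (R = -8 + 5 = -3)
(-244 + R)*396 = (-244 - 3)*396 = -247*396 = -97812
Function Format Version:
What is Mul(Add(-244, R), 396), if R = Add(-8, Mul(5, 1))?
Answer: -97812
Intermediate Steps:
R = -3 (R = Add(-8, 5) = -3)
Mul(Add(-244, R), 396) = Mul(Add(-244, -3), 396) = Mul(-247, 396) = -97812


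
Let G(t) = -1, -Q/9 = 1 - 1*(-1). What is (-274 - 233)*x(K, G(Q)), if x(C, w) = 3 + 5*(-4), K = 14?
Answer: 8619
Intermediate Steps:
Q = -18 (Q = -9*(1 - 1*(-1)) = -9*(1 + 1) = -9*2 = -18)
x(C, w) = -17 (x(C, w) = 3 - 20 = -17)
(-274 - 233)*x(K, G(Q)) = (-274 - 233)*(-17) = -507*(-17) = 8619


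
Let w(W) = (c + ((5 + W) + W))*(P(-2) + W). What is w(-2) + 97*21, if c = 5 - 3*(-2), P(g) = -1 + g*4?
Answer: 1905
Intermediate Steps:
P(g) = -1 + 4*g
c = 11 (c = 5 + 6 = 11)
w(W) = (-9 + W)*(16 + 2*W) (w(W) = (11 + ((5 + W) + W))*((-1 + 4*(-2)) + W) = (11 + (5 + 2*W))*((-1 - 8) + W) = (16 + 2*W)*(-9 + W) = (-9 + W)*(16 + 2*W))
w(-2) + 97*21 = (-144 - 2*(-2) + 2*(-2)**2) + 97*21 = (-144 + 4 + 2*4) + 2037 = (-144 + 4 + 8) + 2037 = -132 + 2037 = 1905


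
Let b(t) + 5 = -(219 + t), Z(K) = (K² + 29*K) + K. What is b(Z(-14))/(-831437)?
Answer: 0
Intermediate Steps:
Z(K) = K² + 30*K
b(t) = -224 - t (b(t) = -5 - (219 + t) = -5 + (-219 - t) = -224 - t)
b(Z(-14))/(-831437) = (-224 - (-14)*(30 - 14))/(-831437) = (-224 - (-14)*16)*(-1/831437) = (-224 - 1*(-224))*(-1/831437) = (-224 + 224)*(-1/831437) = 0*(-1/831437) = 0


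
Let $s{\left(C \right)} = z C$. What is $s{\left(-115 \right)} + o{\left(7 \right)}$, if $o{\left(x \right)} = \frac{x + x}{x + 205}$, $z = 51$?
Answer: $- \frac{621683}{106} \approx -5864.9$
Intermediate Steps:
$s{\left(C \right)} = 51 C$
$o{\left(x \right)} = \frac{2 x}{205 + x}$
$s{\left(-115 \right)} + o{\left(7 \right)} = 51 \left(-115\right) + 2 \cdot 7 \frac{1}{205 + 7} = -5865 + 2 \cdot 7 \cdot \frac{1}{212} = -5865 + \frac{7}{106} = - \frac{621683}{106}$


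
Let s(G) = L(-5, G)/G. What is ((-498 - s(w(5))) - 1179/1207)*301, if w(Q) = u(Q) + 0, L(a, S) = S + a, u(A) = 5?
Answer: -181281765/1207 ≈ -1.5019e+5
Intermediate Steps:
w(Q) = 5 (w(Q) = 5 + 0 = 5)
s(G) = (-5 + G)/G (s(G) = (G - 5)/G = (-5 + G)/G)
((-498 - s(w(5))) - 1179/1207)*301 = ((-498 - (-5 + 5)/5) - 1179/1207)*301 = ((-498 - 0/5) - 1179*1/1207)*301 = ((-498 - 1*0) - 1179/1207)*301 = ((-498 + 0) - 1179/1207)*301 = (-498 - 1179/1207)*301 = -602265/1207*301 = -181281765/1207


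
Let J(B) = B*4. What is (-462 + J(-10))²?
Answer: 252004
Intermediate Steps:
J(B) = 4*B
(-462 + J(-10))² = (-462 + 4*(-10))² = (-462 - 40)² = (-502)² = 252004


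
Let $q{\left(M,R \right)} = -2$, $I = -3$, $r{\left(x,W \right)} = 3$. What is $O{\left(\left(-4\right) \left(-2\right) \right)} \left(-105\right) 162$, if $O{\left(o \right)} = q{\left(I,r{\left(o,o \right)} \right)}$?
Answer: $34020$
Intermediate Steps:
$O{\left(o \right)} = -2$
$O{\left(\left(-4\right) \left(-2\right) \right)} \left(-105\right) 162 = \left(-2\right) \left(-105\right) 162 = 210 \cdot 162 = 34020$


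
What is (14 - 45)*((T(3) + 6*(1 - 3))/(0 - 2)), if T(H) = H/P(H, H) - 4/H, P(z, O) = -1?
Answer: -1519/6 ≈ -253.17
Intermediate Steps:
T(H) = -H - 4/H (T(H) = H/(-1) - 4/H = H*(-1) - 4/H = -H - 4/H)
(14 - 45)*((T(3) + 6*(1 - 3))/(0 - 2)) = (14 - 45)*(((-1*3 - 4/3) + 6*(1 - 3))/(0 - 2)) = -31*((-3 - 4*1/3) + 6*(-2))/(-2) = -31*((-3 - 4/3) - 12)*(-1)/2 = -31*(-13/3 - 12)*(-1)/2 = -(-1519)*(-1)/(3*2) = -31*49/6 = -1519/6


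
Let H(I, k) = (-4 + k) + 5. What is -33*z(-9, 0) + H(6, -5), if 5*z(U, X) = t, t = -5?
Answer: 29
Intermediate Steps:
H(I, k) = 1 + k
z(U, X) = -1 (z(U, X) = (1/5)*(-5) = -1)
-33*z(-9, 0) + H(6, -5) = -33*(-1) + (1 - 5) = 33 - 4 = 29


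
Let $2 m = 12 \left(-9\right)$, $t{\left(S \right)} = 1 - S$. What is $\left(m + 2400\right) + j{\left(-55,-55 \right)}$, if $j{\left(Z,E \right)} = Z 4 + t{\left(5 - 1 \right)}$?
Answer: $2123$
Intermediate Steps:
$j{\left(Z,E \right)} = -3 + 4 Z$ ($j{\left(Z,E \right)} = Z 4 + \left(1 - \left(5 - 1\right)\right) = 4 Z + \left(1 - \left(5 - 1\right)\right) = 4 Z + \left(1 - 4\right) = 4 Z - 3 = -3 + 4 Z$)
$m = -54$ ($m = \frac{12 \left(-9\right)}{2} = \frac{1}{2} \left(-108\right) = -54$)
$\left(m + 2400\right) + j{\left(-55,-55 \right)} = \left(-54 + 2400\right) + \left(-3 + 4 \left(-55\right)\right) = 2346 - 223 = 2123$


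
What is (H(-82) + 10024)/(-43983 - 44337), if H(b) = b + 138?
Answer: -21/184 ≈ -0.11413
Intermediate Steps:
H(b) = 138 + b
(H(-82) + 10024)/(-43983 - 44337) = ((138 - 82) + 10024)/(-43983 - 44337) = (56 + 10024)/(-88320) = 10080*(-1/88320) = -21/184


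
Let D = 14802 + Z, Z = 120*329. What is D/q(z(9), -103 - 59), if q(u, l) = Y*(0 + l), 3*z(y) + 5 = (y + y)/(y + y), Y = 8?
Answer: -9047/216 ≈ -41.884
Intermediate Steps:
Z = 39480
z(y) = -4/3 (z(y) = -5/3 + ((y + y)/(y + y))/3 = -5/3 + ((2*y)/((2*y)))/3 = -5/3 + ((2*y)*(1/(2*y)))/3 = -5/3 + (⅓)*1 = -5/3 + ⅓ = -4/3)
D = 54282 (D = 14802 + 39480 = 54282)
q(u, l) = 8*l (q(u, l) = 8*(0 + l) = 8*l)
D/q(z(9), -103 - 59) = 54282/((8*(-103 - 59))) = 54282/((8*(-162))) = 54282/(-1296) = 54282*(-1/1296) = -9047/216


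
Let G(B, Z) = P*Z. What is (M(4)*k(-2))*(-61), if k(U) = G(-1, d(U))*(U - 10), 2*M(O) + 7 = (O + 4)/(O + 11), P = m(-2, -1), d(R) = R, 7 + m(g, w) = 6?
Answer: -23668/5 ≈ -4733.6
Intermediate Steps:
m(g, w) = -1 (m(g, w) = -7 + 6 = -1)
P = -1
G(B, Z) = -Z
M(O) = -7/2 + (4 + O)/(2*(11 + O)) (M(O) = -7/2 + ((O + 4)/(O + 11))/2 = -7/2 + ((4 + O)/(11 + O))/2 = -7/2 + (4 + O)/(2*(11 + O)))
k(U) = -U*(-10 + U) (k(U) = (-U)*(U - 10) = (-U)*(-10 + U) = -U*(-10 + U))
(M(4)*k(-2))*(-61) = (((-73 - 6*4)/(2*(11 + 4)))*(-2*(10 - 1*(-2))))*(-61) = (((½)*(-73 - 24)/15)*(-2*(10 + 2)))*(-61) = (((½)*(1/15)*(-97))*(-2*12))*(-61) = -97/30*(-24)*(-61) = (388/5)*(-61) = -23668/5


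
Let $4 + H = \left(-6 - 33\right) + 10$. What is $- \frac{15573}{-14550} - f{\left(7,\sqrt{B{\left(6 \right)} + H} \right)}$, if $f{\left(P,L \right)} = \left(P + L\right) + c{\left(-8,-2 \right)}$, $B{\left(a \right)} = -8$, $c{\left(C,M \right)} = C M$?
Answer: $- \frac{106359}{4850} - i \sqrt{41} \approx -21.93 - 6.4031 i$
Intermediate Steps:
$H = -33$ ($H = -4 + \left(\left(-6 - 33\right) + 10\right) = -4 + \left(-39 + 10\right) = -4 - 29 = -33$)
$f{\left(P,L \right)} = 16 + L + P$ ($f{\left(P,L \right)} = \left(P + L\right) - -16 = \left(L + P\right) + 16 = 16 + L + P$)
$- \frac{15573}{-14550} - f{\left(7,\sqrt{B{\left(6 \right)} + H} \right)} = - \frac{15573}{-14550} - \left(16 + \sqrt{-8 - 33} + 7\right) = \left(-15573\right) \left(- \frac{1}{14550}\right) - \left(16 + \sqrt{-41} + 7\right) = \frac{5191}{4850} - \left(16 + i \sqrt{41} + 7\right) = \frac{5191}{4850} - \left(23 + i \sqrt{41}\right) = - \frac{106359}{4850} - i \sqrt{41}$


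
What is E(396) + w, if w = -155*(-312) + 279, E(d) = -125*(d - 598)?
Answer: 73889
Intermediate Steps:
E(d) = 74750 - 125*d (E(d) = -125*(-598 + d) = 74750 - 125*d)
w = 48639 (w = 48360 + 279 = 48639)
E(396) + w = (74750 - 125*396) + 48639 = (74750 - 49500) + 48639 = 25250 + 48639 = 73889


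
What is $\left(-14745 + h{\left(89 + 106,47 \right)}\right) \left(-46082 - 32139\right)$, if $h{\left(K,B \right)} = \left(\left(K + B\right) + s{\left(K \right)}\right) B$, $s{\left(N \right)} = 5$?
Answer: $245301056$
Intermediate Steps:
$h{\left(K,B \right)} = B \left(5 + B + K\right)$ ($h{\left(K,B \right)} = \left(\left(K + B\right) + 5\right) B = \left(\left(B + K\right) + 5\right) B = \left(5 + B + K\right) B = B \left(5 + B + K\right)$)
$\left(-14745 + h{\left(89 + 106,47 \right)}\right) \left(-46082 - 32139\right) = \left(-14745 + 47 \left(5 + 47 + \left(89 + 106\right)\right)\right) \left(-46082 - 32139\right) = \left(-14745 + 47 \left(5 + 47 + 195\right)\right) \left(-78221\right) = \left(-14745 + 47 \cdot 247\right) \left(-78221\right) = \left(-14745 + 11609\right) \left(-78221\right) = \left(-3136\right) \left(-78221\right) = 245301056$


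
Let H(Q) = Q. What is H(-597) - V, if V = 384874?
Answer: -385471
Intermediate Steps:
H(-597) - V = -597 - 1*384874 = -597 - 384874 = -385471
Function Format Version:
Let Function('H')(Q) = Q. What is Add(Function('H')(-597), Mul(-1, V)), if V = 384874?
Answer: -385471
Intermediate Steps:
Add(Function('H')(-597), Mul(-1, V)) = Add(-597, Mul(-1, 384874)) = Add(-597, -384874) = -385471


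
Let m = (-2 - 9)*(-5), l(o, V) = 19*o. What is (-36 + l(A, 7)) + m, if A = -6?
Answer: -95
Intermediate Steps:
m = 55 (m = -11*(-5) = 55)
(-36 + l(A, 7)) + m = (-36 + 19*(-6)) + 55 = (-36 - 114) + 55 = -150 + 55 = -95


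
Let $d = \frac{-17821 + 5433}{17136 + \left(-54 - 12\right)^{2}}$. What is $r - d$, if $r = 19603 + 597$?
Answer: $\frac{108537697}{5373} \approx 20201.0$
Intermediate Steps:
$r = 20200$
$d = - \frac{3097}{5373}$ ($d = - \frac{12388}{17136 + \left(-66\right)^{2}} = - \frac{12388}{17136 + 4356} = - \frac{12388}{21492} = \left(-12388\right) \frac{1}{21492} = - \frac{3097}{5373} \approx -0.5764$)
$r - d = 20200 - - \frac{3097}{5373} = 20200 + \frac{3097}{5373} = \frac{108537697}{5373}$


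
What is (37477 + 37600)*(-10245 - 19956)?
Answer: -2267400477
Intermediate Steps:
(37477 + 37600)*(-10245 - 19956) = 75077*(-30201) = -2267400477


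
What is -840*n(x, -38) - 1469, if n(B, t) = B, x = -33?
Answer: 26251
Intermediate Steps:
-840*n(x, -38) - 1469 = -840*(-33) - 1469 = 27720 - 1469 = 26251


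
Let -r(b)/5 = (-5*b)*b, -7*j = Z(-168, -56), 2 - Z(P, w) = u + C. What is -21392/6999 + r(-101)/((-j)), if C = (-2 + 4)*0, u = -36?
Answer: 12493626929/265962 ≈ 46975.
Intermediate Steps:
C = 0 (C = 2*0 = 0)
Z(P, w) = 38 (Z(P, w) = 2 - (-36 + 0) = 2 - 1*(-36) = 2 + 36 = 38)
j = -38/7 (j = -⅐*38 = -38/7 ≈ -5.4286)
r(b) = 25*b² (r(b) = -5*(-5*b)*b = -(-25)*b² = 25*b²)
-21392/6999 + r(-101)/((-j)) = -21392/6999 + (25*(-101)²)/((-1*(-38/7))) = -21392*1/6999 + (25*10201)/(38/7) = -21392/6999 + 255025*(7/38) = -21392/6999 + 1785175/38 = 12493626929/265962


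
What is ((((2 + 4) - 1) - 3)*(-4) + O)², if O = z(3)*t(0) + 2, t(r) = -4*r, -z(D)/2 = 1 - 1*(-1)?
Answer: 36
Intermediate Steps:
z(D) = -4 (z(D) = -2*(1 - 1*(-1)) = -2*(1 + 1) = -2*2 = -4)
O = 2 (O = -(-16)*0 + 2 = -4*0 + 2 = 0 + 2 = 2)
((((2 + 4) - 1) - 3)*(-4) + O)² = ((((2 + 4) - 1) - 3)*(-4) + 2)² = (((6 - 1) - 3)*(-4) + 2)² = ((5 - 3)*(-4) + 2)² = (2*(-4) + 2)² = (-8 + 2)² = (-6)² = 36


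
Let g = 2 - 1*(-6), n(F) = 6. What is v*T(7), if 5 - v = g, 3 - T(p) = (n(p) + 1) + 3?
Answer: 21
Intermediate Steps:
T(p) = -7 (T(p) = 3 - ((6 + 1) + 3) = 3 - (7 + 3) = 3 - 1*10 = 3 - 10 = -7)
g = 8 (g = 2 + 6 = 8)
v = -3 (v = 5 - 1*8 = 5 - 8 = -3)
v*T(7) = -3*(-7) = 21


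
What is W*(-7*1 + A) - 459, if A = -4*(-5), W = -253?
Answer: -3748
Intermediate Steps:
A = 20
W*(-7*1 + A) - 459 = -253*(-7*1 + 20) - 459 = -253*(-7 + 20) - 459 = -253*13 - 459 = -3289 - 459 = -3748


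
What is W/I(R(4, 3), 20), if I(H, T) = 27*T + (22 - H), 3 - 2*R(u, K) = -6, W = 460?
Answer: 184/223 ≈ 0.82511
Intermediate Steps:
R(u, K) = 9/2 (R(u, K) = 3/2 - 1/2*(-6) = 3/2 + 3 = 9/2)
I(H, T) = 22 - H + 27*T
W/I(R(4, 3), 20) = 460/(22 - 1*9/2 + 27*20) = 460/(22 - 9/2 + 540) = 460/(1115/2) = 460*(2/1115) = 184/223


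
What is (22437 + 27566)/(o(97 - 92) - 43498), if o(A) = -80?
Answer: -50003/43578 ≈ -1.1474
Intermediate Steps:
(22437 + 27566)/(o(97 - 92) - 43498) = (22437 + 27566)/(-80 - 43498) = 50003/(-43578) = 50003*(-1/43578) = -50003/43578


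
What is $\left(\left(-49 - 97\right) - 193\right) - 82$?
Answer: $-421$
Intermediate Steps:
$\left(\left(-49 - 97\right) - 193\right) - 82 = \left(-146 - 193\right) - 82 = -339 - 82 = -421$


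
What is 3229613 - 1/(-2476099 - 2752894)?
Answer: 16887623769710/5228993 ≈ 3.2296e+6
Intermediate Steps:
3229613 - 1/(-2476099 - 2752894) = 3229613 - 1/(-5228993) = 3229613 - 1*(-1/5228993) = 3229613 + 1/5228993 = 16887623769710/5228993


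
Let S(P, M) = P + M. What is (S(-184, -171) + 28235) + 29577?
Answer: 57457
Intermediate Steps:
S(P, M) = M + P
(S(-184, -171) + 28235) + 29577 = ((-171 - 184) + 28235) + 29577 = (-355 + 28235) + 29577 = 27880 + 29577 = 57457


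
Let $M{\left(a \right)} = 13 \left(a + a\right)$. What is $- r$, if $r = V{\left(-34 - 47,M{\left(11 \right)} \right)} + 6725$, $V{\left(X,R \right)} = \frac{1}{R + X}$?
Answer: $- \frac{1378626}{205} \approx -6725.0$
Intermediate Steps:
$M{\left(a \right)} = 26 a$ ($M{\left(a \right)} = 13 \cdot 2 a = 26 a$)
$r = \frac{1378626}{205}$ ($r = \frac{1}{26 \cdot 11 - 81} + 6725 = \frac{1}{286 - 81} + 6725 = \frac{1}{205} + 6725 = \frac{1378626}{205} \approx 6725.0$)
$- r = \left(-1\right) \frac{1378626}{205} = - \frac{1378626}{205}$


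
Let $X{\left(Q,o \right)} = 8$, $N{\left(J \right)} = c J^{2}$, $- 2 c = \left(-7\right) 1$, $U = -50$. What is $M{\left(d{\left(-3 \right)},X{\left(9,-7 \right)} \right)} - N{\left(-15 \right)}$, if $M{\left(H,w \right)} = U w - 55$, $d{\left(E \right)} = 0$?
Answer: $- \frac{2485}{2} \approx -1242.5$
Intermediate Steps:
$c = \frac{7}{2}$ ($c = - \frac{\left(-7\right) 1}{2} = \left(- \frac{1}{2}\right) \left(-7\right) = \frac{7}{2} \approx 3.5$)
$N{\left(J \right)} = \frac{7 J^{2}}{2}$
$M{\left(H,w \right)} = -55 - 50 w$ ($M{\left(H,w \right)} = - 50 w - 55 = -55 - 50 w$)
$M{\left(d{\left(-3 \right)},X{\left(9,-7 \right)} \right)} - N{\left(-15 \right)} = \left(-55 - 400\right) - \frac{7 \left(-15\right)^{2}}{2} = \left(-55 - 400\right) - \frac{7}{2} \cdot 225 = -455 - \frac{1575}{2} = - \frac{2485}{2}$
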